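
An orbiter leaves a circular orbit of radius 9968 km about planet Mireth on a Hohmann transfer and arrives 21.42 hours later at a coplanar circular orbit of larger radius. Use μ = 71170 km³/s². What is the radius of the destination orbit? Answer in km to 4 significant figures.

Transfer time t = 21.42 hours = 77112 s, and t = π√(a_t³/μ).
So a_t = (μ t²/π²)^(1/3) = (71170 × (77112)² / π²)^(1/3) = 35001 km.
Since a_t = (r₁ + r₂)/2, r₂ = 2a_t − r₁ = 2×35001 − 9968 = 60034 km.

r₂ = 60030 km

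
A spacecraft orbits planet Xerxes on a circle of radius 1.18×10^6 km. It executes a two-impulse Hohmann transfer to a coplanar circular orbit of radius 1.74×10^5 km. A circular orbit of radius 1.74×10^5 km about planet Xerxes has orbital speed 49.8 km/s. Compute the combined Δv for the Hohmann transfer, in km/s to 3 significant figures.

From the circular-orbit relation v² = μ/r at r = 1.74×10^5 km: μ = v²r = (49.8)² × 1.74×10^5 = 4.31527×10^8 km³/s².
The Hohmann ellipse has a_t = (r₁ + r₂)/2 = 6.770×10^5 km.
At r₁ the circular-orbit speed is v₁ = √(μ/r₁) = 19.123 km/s.
On the transfer ellipse at r₁, vis-viva equation gives v_a = √[μ(2/r₁ − 1/a_t)] = 9.6949 km/s.
First burn Δv₁ = |v_a − v₁| = 9.428 km/s.
At r₂, v₂ = √(μ/r₂) = 49.80 km/s.
Transfer-orbit speed at r₂: v_p = √[μ(2/r₂ − 1/a_t)] = 65.75 km/s.
Second burn Δv₂ = |v₂ − v_p| = 15.95 km/s.
Total Δv = Δv₁ + Δv₂ = 25.38 km/s.

Δv = 25.4 km/s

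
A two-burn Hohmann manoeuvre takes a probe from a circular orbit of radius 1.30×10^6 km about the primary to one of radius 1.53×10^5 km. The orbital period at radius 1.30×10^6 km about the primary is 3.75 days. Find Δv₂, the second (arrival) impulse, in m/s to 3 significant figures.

From Kepler's third law T² = 4π²r³/μ at r = 1.30×10^6 km, T = 3.75 days = 3.75 × 86400 s = 3.240×10^5 s: μ = 4π²r³/T² = 8.26228×10^8 km³/s².
The Hohmann ellipse has a_t = (r₁ + r₂)/2 = 7.265×10^5 km.
On the circular orbit at r = 1.530×10^5 km, v_c = √(μ/r) = 73.4859 km/s.
Transfer-orbit speed at the same r (vis-viva, a = a_t): v_t = √[μ(2/r − 1/a_t)] = 98.3010 km/s.
Δv₂ = |v_t − v_c| = |98.3010 − 73.4859| = 24.82 km/s.

Δv₂ = 24800 m/s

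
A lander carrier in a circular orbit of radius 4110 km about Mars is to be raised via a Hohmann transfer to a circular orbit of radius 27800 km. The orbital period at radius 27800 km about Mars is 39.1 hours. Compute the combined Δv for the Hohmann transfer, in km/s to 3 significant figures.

Δv = 1.64 km/s

From Kepler's third law T² = 4π²r³/μ at r = 27800 km, T = 39.1 hours = 39.1 × 3600 s = 1.4076×10^5 s: μ = 4π²r³/T² = 42809.1 km³/s².
Semi-major axis of the transfer orbit: a_t = (4110 + 27800)/2 = 15955 km.
At r₁ the circular-orbit speed is v₁ = √(μ/r₁) = 3.227 km/s.
On the transfer ellipse at r₁, vis-viva gives v_p = √[μ(2/r₁ − 1/a_t)] = 4.260 km/s.
First burn Δv₁ = |v_p − v₁| = 1.033 km/s.
Circular speed at r₂: v₂ = √(μ/r₂) = 1.2409 km/s.
Transfer-orbit speed at r₂: v_a = √[μ(2/r₂ − 1/a_t)] = 0.62982 km/s.
Second burn Δv₂ = |v₂ − v_a| = 0.6111 km/s.
Δv = Δv₁ + Δv₂ = 1.033 + 0.6111 = 1.644 km/s.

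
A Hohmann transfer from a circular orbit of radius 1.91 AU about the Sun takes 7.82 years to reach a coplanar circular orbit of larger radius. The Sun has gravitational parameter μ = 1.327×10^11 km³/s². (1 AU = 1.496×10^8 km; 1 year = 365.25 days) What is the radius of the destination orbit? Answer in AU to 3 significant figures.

r₂ = 10.6 AU

In km: r₁ = 1.91 × 1.496×10^8 = 2.85736×10^8 km.
Transfer time t = 7.82 years × 365.25 × 86400 s = 2.46780432×10^8 s, and t = π√(a_t³/μ).
So a_t = (μ t²/π²)^(1/3) = (1.327×10^11 × (2.46780432×10^8)² / π²)^(1/3) = 9.3554×10^8 km.
Since a_t = (r₁ + r₂)/2, r₂ = 2a_t − r₁ = 2×9.3554×10^8 − 2.85736×10^8 = 1.585344×10^9 km.
In AU: r₂ = 1.585344×10^9 / 1.496×10^8 = 10.6 AU.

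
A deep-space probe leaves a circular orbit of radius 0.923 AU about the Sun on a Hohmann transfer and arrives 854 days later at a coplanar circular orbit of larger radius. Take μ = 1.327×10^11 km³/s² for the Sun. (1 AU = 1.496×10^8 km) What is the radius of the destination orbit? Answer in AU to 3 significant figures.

r₂ = 4.67 AU

In km: r₁ = 0.923 × 1.496×10^8 = 1.380808×10^8 km.
Transfer time t = 854 days = 7.37856×10^7 s, and t = π√(a_t³/μ).
So a_t = (μ t²/π²)^(1/3) = (1.327×10^11 × (7.37856×10^7)² / π²)^(1/3) = 4.1832×10^8 km.
Since a_t = (r₁ + r₂)/2, r₂ = 2a_t − r₁ = 2×4.1832×10^8 − 1.380808×10^8 = 6.985592×10^8 km.
In AU: r₂ = 6.985592×10^8 / 1.496×10^8 = 4.67 AU.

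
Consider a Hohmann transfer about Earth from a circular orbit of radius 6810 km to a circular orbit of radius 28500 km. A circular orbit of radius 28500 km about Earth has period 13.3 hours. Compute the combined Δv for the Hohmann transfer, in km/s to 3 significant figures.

From Kepler's third law T² = 4π²r³/μ at r = 28500 km, T = 13.3 hours = 13.3 × 3600 s = 47880 s: μ = 4π²r³/T² = 3.98645×10^5 km³/s².
The Hohmann ellipse has a_t = (r₁ + r₂)/2 = 17655 km.
At r₁ the circular-orbit speed is v₁ = √(μ/r₁) = 7.651 km/s.
On the transfer ellipse at r₁, vis-viva gives v_p = √[μ(2/r₁ − 1/a_t)] = 9.721 km/s.
First burn Δv₁ = |v_p − v₁| = 2.070 km/s.
Circular speed at r₂: v₂ = √(μ/r₂) = 3.740 km/s.
Transfer-orbit speed at r₂: v_a = √[μ(2/r₂ − 1/a_t)] = 2.323 km/s.
Second burn Δv₂ = |v₂ − v_a| = 1.417 km/s.
Total Δv = Δv₁ + Δv₂ = 3.487 km/s.

Δv = 3.49 km/s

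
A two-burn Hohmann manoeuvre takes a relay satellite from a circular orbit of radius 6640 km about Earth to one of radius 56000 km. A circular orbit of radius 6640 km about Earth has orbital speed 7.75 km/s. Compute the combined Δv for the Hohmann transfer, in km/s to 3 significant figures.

Δv = 4.05 km/s

From the circular-orbit relation v² = μ/r at r = 6640 km: μ = v²r = (7.75)² × 6640 = 3.98815×10^5 km³/s².
Transfer-ellipse semi-major axis a_t = (r₁ + r₂)/2 = (6640 + 56000)/2 = 31320 km.
Circular speed at r₁: v₁ = √(μ/r₁) = √(3.98815×10^5/6640) = 7.7500 km/s.
Transfer-orbit speed at r₁ (vis-viva): v_p = √[μ(2/r₁ − 1/a_t)] = 10.363 km/s.
First burn Δv₁ = |v_p − v₁| = 2.613 km/s.
Circular speed at r₂: v₂ = √(μ/r₂) = 2.669 km/s.
Transfer-orbit speed at r₂: v_a = √[μ(2/r₂ − 1/a_t)] = 1.229 km/s.
Second burn Δv₂ = |v₂ − v_a| = 1.440 km/s.
Total Δv = Δv₁ + Δv₂ = 4.053 km/s.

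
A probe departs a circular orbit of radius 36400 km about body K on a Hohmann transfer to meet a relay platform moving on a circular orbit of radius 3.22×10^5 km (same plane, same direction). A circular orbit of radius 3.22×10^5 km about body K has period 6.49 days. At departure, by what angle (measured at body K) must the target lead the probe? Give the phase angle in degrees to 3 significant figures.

From Kepler's third law T² = 4π²r³/μ at r = 3.22×10^5 km, T = 6.49 days = 6.49 × 86400 s = 5.60736×10^5 s: μ = 4π²r³/T² = 4.19190×10^6 km³/s².
Semi-major axis of the transfer orbit: a_t = (36400 + 3.220×10^5)/2 = 1.792×10^5 km.
Transfer time t = π√(a_t³/μ) = 1.1640×10^5 s.
Target angular speed ω₂ = √(μ/r₂³) = 1.1205×10^-5 rad/s.
Angle swept by the target during transfer: ω₂·t = 1.3043 rad = 74.73°.
Arrival is 180° from departure on the ellipse, so φ = 180° − 74.73° = 105°.

φ = 105°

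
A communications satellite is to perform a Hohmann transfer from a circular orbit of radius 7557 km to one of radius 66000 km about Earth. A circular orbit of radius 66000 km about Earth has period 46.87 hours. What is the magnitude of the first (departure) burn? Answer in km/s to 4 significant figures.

Δv₁ = 2.467 km/s

From Kepler's third law T² = 4π²r³/μ at r = 66000 km, T = 46.87 hours = 46.87 × 3600 s = 1.68732×10^5 s: μ = 4π²r³/T² = 3.98654×10^5 km³/s².
The Hohmann ellipse has a_t = (r₁ + r₂)/2 = 36778.5 km.
Circular speed at r = 7557 km: v_c = √(μ/r) = 7.263 km/s.
Transfer-orbit speed at the same r (vis-viva, a = a_t): v_t = √[μ(2/r − 1/a_t)] = 9.730 km/s.
Δv₁ = |v_t − v_c| = |9.730 − 7.263| = 2.467 km/s.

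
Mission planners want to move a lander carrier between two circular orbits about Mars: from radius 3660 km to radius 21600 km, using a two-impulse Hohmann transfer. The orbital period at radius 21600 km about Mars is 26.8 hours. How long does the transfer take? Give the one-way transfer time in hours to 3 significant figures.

From Kepler's third law T² = 4π²r³/μ at r = 21600 km, T = 26.8 hours = 26.8 × 3600 s = 96480 s: μ = 4π²r³/T² = 42741.2 km³/s².
Semi-major axis of the transfer orbit: a_t = (3660 + 21600)/2 = 12630 km.
Transfer time t = π√(a_t³/μ) = π√((12630)³ / 42741.2) = 21570 s.
Converting: 21570 s ÷ 3600 s/hour = 5.99 hours.

t = 5.99 hours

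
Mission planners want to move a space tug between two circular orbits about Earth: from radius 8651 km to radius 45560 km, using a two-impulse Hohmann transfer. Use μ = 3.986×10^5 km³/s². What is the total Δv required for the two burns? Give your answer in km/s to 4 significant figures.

Semi-major axis of the transfer orbit: a_t = (8651 + 45560)/2 = 27105.5 km.
Circular speed at r₁: v₁ = √(μ/r₁) = √(3.986×10^5/8651) = 6.788 km/s.
On the transfer ellipse at r₁, v² = μ(2/r − 1/a) gives v_p = √[μ(2/r₁ − 1/a_t)] = 8.800 km/s.
First burn Δv₁ = |v_p − v₁| = 2.012 km/s.
Circular speed at r₂: v₂ = √(μ/r₂) = 2.958 km/s.
Transfer-orbit speed at r₂: v_a = √[μ(2/r₂ − 1/a_t)] = 1.671 km/s.
Second burn Δv₂ = |v₂ − v_a| = 1.287 km/s.
Δv = Δv₁ + Δv₂ = 2.012 + 1.287 = 3.299 km/s.

Δv = 3.299 km/s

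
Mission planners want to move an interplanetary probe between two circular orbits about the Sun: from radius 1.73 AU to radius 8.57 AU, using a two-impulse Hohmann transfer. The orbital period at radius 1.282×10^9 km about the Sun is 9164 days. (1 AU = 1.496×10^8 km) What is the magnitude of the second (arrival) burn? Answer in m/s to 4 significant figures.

From Kepler's third law T² = 4π²r³/μ at r = 1.282×10^9 km, T = 9164 days = 9164 × 86400 s = 7.917696×10^8 s: μ = 4π²r³/T² = 1.32686×10^11 km³/s².
In km: r₁ = 1.73 × 1.496×10^8 = 2.58808×10^8 km; r₂ = 8.57 × 1.496×10^8 = 1.282072×10^9 km.
Transfer-ellipse semi-major axis a_t = (r₁ + r₂)/2 = (2.58808×10^8 + 1.282072×10^9)/2 = 7.7044×10^8 km.
Circular speed at r = 1.282072×10^9 km: v_c = √(μ/r) = 10.173 km/s.
Transfer-orbit speed at the same r (vis-viva, a = a_t): v_t = √[μ(2/r − 1/a_t)] = 5.8963 km/s.
Δv₂ = |v_t − v_c| = |5.8963 − 10.173| = 4.277 km/s.

Δv₂ = 4277 m/s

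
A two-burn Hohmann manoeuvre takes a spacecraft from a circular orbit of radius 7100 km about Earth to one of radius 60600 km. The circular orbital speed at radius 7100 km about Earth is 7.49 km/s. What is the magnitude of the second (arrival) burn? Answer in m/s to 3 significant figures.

Δv₂ = 1390 m/s

From the circular-orbit relation v² = μ/r at r = 7100 km: μ = v²r = (7.49)² × 7100 = 3.98311×10^5 km³/s².
Transfer-ellipse semi-major axis a_t = (r₁ + r₂)/2 = (7100 + 60600)/2 = 33850 km.
On the circular orbit at r = 60600 km, v_c = √(μ/r) = 2.564 km/s.
Transfer-orbit speed at the same r (vis-viva, a = a_t): v_t = √[μ(2/r − 1/a_t)] = 1.174 km/s.
Δv₂ = |v_t − v_c| = |1.174 − 2.564| = 1.390 km/s.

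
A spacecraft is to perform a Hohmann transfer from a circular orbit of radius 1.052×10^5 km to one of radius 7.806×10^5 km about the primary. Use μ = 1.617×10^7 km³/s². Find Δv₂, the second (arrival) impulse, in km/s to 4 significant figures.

The Hohmann ellipse has a_t = (r₁ + r₂)/2 = 4.429×10^5 km.
On the circular orbit at r = 7.806×10^5 km, v_c = √(μ/r) = 4.551 km/s.
Vis-viva on the transfer ellipse at r = 7.806×10^5 km gives v_t = √[μ(2/r − 1/a_t)] = 2.218 km/s.
Δv₂ = |v_t − v_c| = |2.218 − 4.551| = 2.333 km/s.

Δv₂ = 2.333 km/s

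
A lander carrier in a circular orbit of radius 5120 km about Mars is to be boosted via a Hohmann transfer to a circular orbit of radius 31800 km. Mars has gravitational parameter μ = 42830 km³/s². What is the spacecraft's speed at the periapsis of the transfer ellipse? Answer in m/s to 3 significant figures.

v = 3800 m/s

The Hohmann ellipse has a_t = (r₁ + r₂)/2 = 18460 km.
At periapsis, r = 5120 km.
From the vis-viva equation, v = √[μ(2/r − 1/a_t)] = 3.796 km/s.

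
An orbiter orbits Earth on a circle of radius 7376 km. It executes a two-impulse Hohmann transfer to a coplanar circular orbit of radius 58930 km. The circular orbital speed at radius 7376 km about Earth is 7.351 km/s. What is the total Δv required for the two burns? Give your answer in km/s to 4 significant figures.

From the circular-orbit relation v² = μ/r at r = 7376 km: μ = v²r = (7.351)² × 7376 = 3.98578×10^5 km³/s².
Semi-major axis of the transfer orbit: a_t = (7376 + 58930)/2 = 33153 km.
At r₁ the circular-orbit speed is v₁ = √(μ/r₁) = 7.351 km/s.
Transfer-orbit speed at r₁ (vis-viva): v_p = √[μ(2/r₁ − 1/a_t)] = 9.801 km/s.
First burn Δv₁ = |v_p − v₁| = 2.450 km/s.
Circular speed at r₂: v₂ = √(μ/r₂) = 2.601 km/s.
Transfer-orbit speed at r₂: v_a = √[μ(2/r₂ − 1/a_t)] = 1.227 km/s.
Second burn Δv₂ = |v₂ − v_a| = 1.374 km/s.
Total Δv = Δv₁ + Δv₂ = 3.824 km/s.

Δv = 3.824 km/s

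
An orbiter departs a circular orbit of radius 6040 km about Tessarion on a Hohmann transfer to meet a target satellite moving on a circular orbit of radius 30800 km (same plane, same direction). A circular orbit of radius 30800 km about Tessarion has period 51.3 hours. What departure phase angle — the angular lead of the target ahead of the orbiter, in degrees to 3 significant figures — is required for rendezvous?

φ = 96.8°

From Kepler's third law T² = 4π²r³/μ at r = 30800 km, T = 51.3 hours = 51.3 × 3600 s = 1.8468×10^5 s: μ = 4π²r³/T² = 33819.9 km³/s².
The Hohmann ellipse has a_t = (r₁ + r₂)/2 = 18420 km.
Transfer time t = π√(a_t³/μ) = 42706.92 s.
The target's mean motion on its circular orbit is ω₂ = √(μ/r₂³) = 3.402201×10^-5 rad/s.
Angle swept by the target during transfer: ω₂·t = 1.452975 rad = 83.249°.
The orbiter traverses 180° on the transfer ellipse, so the target must lead by 180° − 83.249° = 96.8°.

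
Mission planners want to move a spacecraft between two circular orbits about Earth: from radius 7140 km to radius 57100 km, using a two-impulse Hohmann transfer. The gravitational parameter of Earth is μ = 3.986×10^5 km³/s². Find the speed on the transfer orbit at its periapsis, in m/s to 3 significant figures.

v = 9960 m/s

Transfer-ellipse semi-major axis a_t = (r₁ + r₂)/2 = (7140 + 57100)/2 = 32120 km.
At periapsis, r = 7140 km.
Vis-viva: v = √[μ(2/r − 1/a_t)] = √[3.986×10^5 × (2/7140 − 1/32120)] = 9.962 km/s.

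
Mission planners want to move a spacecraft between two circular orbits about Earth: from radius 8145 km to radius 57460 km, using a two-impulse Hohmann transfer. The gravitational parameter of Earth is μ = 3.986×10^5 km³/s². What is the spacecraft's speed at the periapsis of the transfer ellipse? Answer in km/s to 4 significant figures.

Transfer-ellipse semi-major axis a_t = (r₁ + r₂)/2 = (8145 + 57460)/2 = 32802.5 km.
The periapsis of the transfer ellipse is at r = 8145 km.
From the vis-viva equation, v = √[μ(2/r − 1/a_t)] = 9.259 km/s.

v = 9.259 km/s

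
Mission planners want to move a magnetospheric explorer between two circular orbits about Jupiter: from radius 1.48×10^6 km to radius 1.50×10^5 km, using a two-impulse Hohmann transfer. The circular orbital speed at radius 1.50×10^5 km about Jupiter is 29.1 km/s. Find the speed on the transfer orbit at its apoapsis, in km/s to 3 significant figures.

v = 3.97 km/s

From the circular-orbit relation v² = μ/r at r = 1.50×10^5 km: μ = v²r = (29.1)² × 1.50×10^5 = 1.27022×10^8 km³/s².
The Hohmann ellipse has a_t = (r₁ + r₂)/2 = 8.150×10^5 km.
At apoapsis, r = 1.480×10^6 km.
From the vis-viva equation, v = √[μ(2/r − 1/a_t)] = 3.974 km/s.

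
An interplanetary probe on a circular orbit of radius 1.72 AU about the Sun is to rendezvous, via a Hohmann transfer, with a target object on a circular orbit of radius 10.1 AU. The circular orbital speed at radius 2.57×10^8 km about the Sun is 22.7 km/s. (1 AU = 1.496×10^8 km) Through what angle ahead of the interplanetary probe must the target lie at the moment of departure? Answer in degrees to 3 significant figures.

φ = 99.4°

From the circular-orbit relation v² = μ/r at r = 2.57×10^8 km: μ = v²r = (22.7)² × 2.57×10^8 = 1.32430×10^11 km³/s².
In km: r₁ = 1.72 × 1.496×10^8 = 2.57312×10^8 km; r₂ = 10.1 × 1.496×10^8 = 1.51096×10^9 km.
The Hohmann ellipse has a_t = (r₁ + r₂)/2 = 8.84136×10^8 km.
The half-period of the transfer ellipse is t = π√(a_t³/μ) = 2.2695×10^8 s.
Target angular speed ω₂ = √(μ/r₂³) = 6.1960×10^-9 rad/s.
Angle swept by the target during transfer: ω₂·t = 1.4062 rad = 80.57°.
Arrival is 180° from departure on the ellipse, so φ = 180° − 80.57° = 99.4°.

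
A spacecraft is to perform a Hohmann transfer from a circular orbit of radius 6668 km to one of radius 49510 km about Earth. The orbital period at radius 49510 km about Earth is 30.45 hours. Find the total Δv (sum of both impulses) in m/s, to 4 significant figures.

Δv = 3989 m/s

From Kepler's third law T² = 4π²r³/μ at r = 49510 km, T = 30.45 hours = 30.45 × 3600 s = 1.0962×10^5 s: μ = 4π²r³/T² = 3.98712×10^5 km³/s².
Semi-major axis of the transfer orbit: a_t = (6668 + 49510)/2 = 28089 km.
At r₁ the circular-orbit speed is v₁ = √(μ/r₁) = 7.73271 km/s.
Transfer-orbit speed at r₁ (v² = μ(2/r − 1/a)): v_p = √[μ(2/r₁ − 1/a_t)] = 10.2662 km/s.
First burn Δv₁ = |v_p − v₁| = 2.5335 km/s.
Circular speed at r₂: v₂ = √(μ/r₂) = 2.83781 km/s.
Transfer-orbit speed at r₂: v_a = √[μ(2/r₂ − 1/a_t)] = 1.38265 km/s.
Second burn Δv₂ = |v₂ − v_a| = 1.4552 km/s.
Total Δv = Δv₁ + Δv₂ = 3.989 km/s.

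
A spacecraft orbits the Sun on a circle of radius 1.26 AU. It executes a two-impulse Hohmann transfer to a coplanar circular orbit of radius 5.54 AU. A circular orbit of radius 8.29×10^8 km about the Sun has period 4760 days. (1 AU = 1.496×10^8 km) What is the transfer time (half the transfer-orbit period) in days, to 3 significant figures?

From Kepler's third law T² = 4π²r³/μ at r = 8.29×10^8 km, T = 4760 days = 4760 × 86400 s = 4.11264×10^8 s: μ = 4π²r³/T² = 1.32979×10^11 km³/s².
In km: r₁ = 1.26 × 1.496×10^8 = 1.88496×10^8 km; r₂ = 5.54 × 1.496×10^8 = 8.28784×10^8 km.
Semi-major axis of the transfer orbit: a_t = (1.88496×10^8 + 8.28784×10^8)/2 = 5.0864×10^8 km.
Half the transfer-orbit period gives t = π√(a_t³/μ) = 9.883×10^7 s.
Converting: 9.883×10^7 s ÷ 86400 s/day = 1140 days.

t = 1140 days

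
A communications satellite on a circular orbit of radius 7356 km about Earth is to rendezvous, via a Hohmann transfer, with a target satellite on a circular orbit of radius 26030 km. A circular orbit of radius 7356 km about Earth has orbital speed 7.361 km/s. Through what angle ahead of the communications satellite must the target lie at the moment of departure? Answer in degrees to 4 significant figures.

From the circular-orbit relation v² = μ/r at r = 7356 km: μ = v²r = (7.361)² × 7356 = 3.98580×10^5 km³/s².
The Hohmann ellipse has a_t = (r₁ + r₂)/2 = 16693 km.
The half-period of the transfer ellipse is t = π√(a_t³/μ) = 10732.3 s.
The target's mean motion on its circular orbit is ω₂ = √(μ/r₂³) = 1.50330×10^-4 rad/s.
Angle swept by the target during transfer: ω₂·t = 1.6134 rad = 92.44°.
The communications satellite traverses 180° on the transfer ellipse, so the target must lead by 180° − 92.44° = 87.56°.

φ = 87.56°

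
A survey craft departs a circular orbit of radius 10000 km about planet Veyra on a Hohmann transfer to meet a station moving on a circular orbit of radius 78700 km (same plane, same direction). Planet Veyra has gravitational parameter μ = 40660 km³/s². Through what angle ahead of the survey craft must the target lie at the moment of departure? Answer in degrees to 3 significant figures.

φ = 104°

Transfer-ellipse semi-major axis a_t = (r₁ + r₂)/2 = (10000 + 78700)/2 = 44350 km.
Transfer time t = π√(a_t³/μ) = 1.455×10^5 s.
Target angular speed ω₂ = √(μ/r₂³) = 9.133×10^-6 rad/s.
Angle swept by the target during transfer: ω₂·t = 1.329 rad = 76.15°.
Arrival is 180° from departure on the ellipse, so φ = 180° − 76.15° = 104°.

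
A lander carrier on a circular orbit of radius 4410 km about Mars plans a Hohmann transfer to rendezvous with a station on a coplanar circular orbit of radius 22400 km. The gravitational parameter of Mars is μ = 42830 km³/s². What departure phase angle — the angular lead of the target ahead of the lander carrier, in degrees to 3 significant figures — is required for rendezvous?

Semi-major axis of the transfer orbit: a_t = (4410 + 22400)/2 = 13405 km.
The half-period of the transfer ellipse is t = π√(a_t³/μ) = 23560 s.
The target's mean motion on its circular orbit is ω₂ = √(μ/r₂³) = 6.173×10^-5 rad/s.
Angle swept by the target during transfer: ω₂·t = 1.4544 rad = 83.33°.
Arrival is 180° from departure on the ellipse, so φ = 180° − 83.33° = 96.7°.

φ = 96.7°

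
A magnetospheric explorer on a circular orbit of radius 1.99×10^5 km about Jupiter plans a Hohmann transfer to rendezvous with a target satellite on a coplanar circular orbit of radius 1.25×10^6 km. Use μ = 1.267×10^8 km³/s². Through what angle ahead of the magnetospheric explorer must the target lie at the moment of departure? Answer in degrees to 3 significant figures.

Transfer-ellipse semi-major axis a_t = (r₁ + r₂)/2 = (1.990×10^5 + 1.250×10^6)/2 = 7.245×10^5 km.
Transfer time t = π√(a_t³/μ) = 1.7212×10^5 s.
Target angular speed ω₂ = √(μ/r₂³) = 8.0542×10^-6 rad/s.
Angle swept by the target during transfer: ω₂·t = 1.3863 rad = 79.43°.
The magnetospheric explorer traverses 180° on the transfer ellipse, so the target must lead by 180° − 79.43° = 101°.

φ = 101°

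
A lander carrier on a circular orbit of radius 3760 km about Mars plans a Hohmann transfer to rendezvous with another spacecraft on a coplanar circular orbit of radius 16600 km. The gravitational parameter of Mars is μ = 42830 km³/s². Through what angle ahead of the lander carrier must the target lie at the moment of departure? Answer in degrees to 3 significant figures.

Transfer-ellipse semi-major axis a_t = (r₁ + r₂)/2 = (3760 + 16600)/2 = 10180 km.
The half-period of the transfer ellipse is t = π√(a_t³/μ) = 15592 s.
Target angular speed ω₂ = √(μ/r₂³) = 9.6764×10^-5 rad/s.
Angle swept by the target during transfer: ω₂·t = 1.5087 rad = 86.44°.
The lander carrier traverses 180° on the transfer ellipse, so the target must lead by 180° − 86.44° = 93.6°.

φ = 93.6°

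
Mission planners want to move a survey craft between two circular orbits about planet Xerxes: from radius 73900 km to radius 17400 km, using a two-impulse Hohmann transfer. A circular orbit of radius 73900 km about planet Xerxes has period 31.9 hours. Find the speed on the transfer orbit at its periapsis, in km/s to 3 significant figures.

v = 10.6 km/s

From Kepler's third law T² = 4π²r³/μ at r = 73900 km, T = 31.9 hours = 31.9 × 3600 s = 1.1484×10^5 s: μ = 4π²r³/T² = 1.20811×10^6 km³/s².
The Hohmann ellipse has a_t = (r₁ + r₂)/2 = 45650 km.
At periapsis, r = 17400 km.
From the vis-viva equation, v = √[μ(2/r − 1/a_t)] = 10.60 km/s.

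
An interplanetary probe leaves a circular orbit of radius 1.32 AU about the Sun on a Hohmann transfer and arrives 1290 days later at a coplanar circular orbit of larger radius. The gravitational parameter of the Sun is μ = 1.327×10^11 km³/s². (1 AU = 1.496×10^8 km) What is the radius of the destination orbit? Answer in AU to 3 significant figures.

r₂ = 6.04 AU

In km: r₁ = 1.32 × 1.496×10^8 = 1.97472×10^8 km.
Transfer time t = 1290 days = 1.11456×10^8 s, and t = π√(a_t³/μ).
So a_t = (μ t²/π²)^(1/3) = (1.327×10^11 × (1.11456×10^8)² / π²)^(1/3) = 5.5071×10^8 km.
Since a_t = (r₁ + r₂)/2, r₂ = 2a_t − r₁ = 2×5.5071×10^8 − 1.97472×10^8 = 9.03948×10^8 km.
In AU: r₂ = 9.03948×10^8 / 1.496×10^8 = 6.04 AU.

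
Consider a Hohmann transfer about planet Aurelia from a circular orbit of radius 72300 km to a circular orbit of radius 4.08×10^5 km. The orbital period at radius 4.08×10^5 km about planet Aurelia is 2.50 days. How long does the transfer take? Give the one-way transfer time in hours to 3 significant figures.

t = 13.5 hours

From Kepler's third law T² = 4π²r³/μ at r = 4.08×10^5 km, T = 2.50 days = 2.50 × 86400 s = 2.160×10^5 s: μ = 4π²r³/T² = 5.74689×10^7 km³/s².
The Hohmann ellipse has a_t = (r₁ + r₂)/2 = 2.4015×10^5 km.
Transfer time t = π√(a_t³/μ) = π√((2.4015×10^5)³ / 5.74689×10^7) = 48770 s.
Converting: 48770 s ÷ 3600 s/hour = 13.5 hours.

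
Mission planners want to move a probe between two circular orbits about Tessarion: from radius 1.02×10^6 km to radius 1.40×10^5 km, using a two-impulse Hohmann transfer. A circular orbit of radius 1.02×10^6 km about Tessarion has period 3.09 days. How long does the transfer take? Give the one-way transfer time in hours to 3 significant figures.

t = 15.9 hours

From Kepler's third law T² = 4π²r³/μ at r = 1.02×10^6 km, T = 3.09 days = 3.09 × 86400 s = 2.66976×10^5 s: μ = 4π²r³/T² = 5.87781×10^8 km³/s².
Semi-major axis of the transfer orbit: a_t = (1.020×10^6 + 1.400×10^5)/2 = 5.800×10^5 km.
By Kepler's third law the transfer-orbit period is T = 2π√(a_t³/μ), so t = T/2 = 57240 s.
Converting: 57240 s ÷ 3600 s/hour = 15.9 hours.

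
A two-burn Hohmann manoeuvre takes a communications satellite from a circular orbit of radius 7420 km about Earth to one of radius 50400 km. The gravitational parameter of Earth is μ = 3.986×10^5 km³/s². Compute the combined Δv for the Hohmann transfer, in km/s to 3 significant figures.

Δv = 3.74 km/s

Transfer-ellipse semi-major axis a_t = (r₁ + r₂)/2 = (7420 + 50400)/2 = 28910 km.
Circular speed at r₁: v₁ = √(μ/r₁) = √(3.986×10^5/7420) = 7.329 km/s.
On the transfer ellipse at r₁, vis-viva gives v_p = √[μ(2/r₁ − 1/a_t)] = 9.677 km/s.
First burn Δv₁ = |v_p − v₁| = 2.348 km/s.
Circular speed at r₂: v₂ = √(μ/r₂) = 2.81225 km/s.
Transfer-orbit speed at r₂: v_a = √[μ(2/r₂ − 1/a_t)] = 1.42473 km/s.
Second burn Δv₂ = |v₂ − v_a| = 1.388 km/s.
Δv = Δv₁ + Δv₂ = 2.348 + 1.388 = 3.736 km/s.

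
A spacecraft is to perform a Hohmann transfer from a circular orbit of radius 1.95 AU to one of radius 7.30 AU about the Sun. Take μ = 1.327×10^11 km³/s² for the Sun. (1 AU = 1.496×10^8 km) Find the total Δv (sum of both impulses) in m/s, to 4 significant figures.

In km: r₁ = 1.95 × 1.496×10^8 = 2.9172×10^8 km; r₂ = 7.30 × 1.496×10^8 = 1.09208×10^9 km.
Transfer-ellipse semi-major axis a_t = (r₁ + r₂)/2 = (2.9172×10^8 + 1.09208×10^9)/2 = 6.919×10^8 km.
At r₁ the circular-orbit speed is v₁ = √(μ/r₁) = 21.328 km/s.
On the transfer ellipse at r₁, vis-viva equation gives v_p = √[μ(2/r₁ − 1/a_t)] = 26.795 km/s.
First burn Δv₁ = |v_p − v₁| = 5.467 km/s.
At r₂, v₂ = √(μ/r₂) = 11.0232 km/s.
Transfer-orbit speed at r₂: v_a = √[μ(2/r₂ − 1/a_t)] = 7.15764 km/s.
Second burn Δv₂ = |v₂ − v_a| = 3.866 km/s.
Δv = Δv₁ + Δv₂ = 5.467 + 3.866 = 9.333 km/s.

Δv = 9333 m/s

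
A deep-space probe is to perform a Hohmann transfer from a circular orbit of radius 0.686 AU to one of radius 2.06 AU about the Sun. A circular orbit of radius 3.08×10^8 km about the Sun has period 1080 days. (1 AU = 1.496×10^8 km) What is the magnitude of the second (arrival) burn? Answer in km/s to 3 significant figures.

Δv₂ = 6.08 km/s

From Kepler's third law T² = 4π²r³/μ at r = 3.08×10^8 km, T = 1080 days = 1080 × 86400 s = 9.3312×10^7 s: μ = 4π²r³/T² = 1.32476×10^11 km³/s².
In km: r₁ = 0.686 × 1.496×10^8 = 1.026256×10^8 km; r₂ = 2.06 × 1.496×10^8 = 3.08176×10^8 km.
Transfer-ellipse semi-major axis a_t = (r₁ + r₂)/2 = (1.026256×10^8 + 3.08176×10^8)/2 = 2.054008×10^8 km.
Circular speed at r = 3.08176×10^8 km: v_c = √(μ/r) = 20.733 km/s.
Transfer-orbit speed at the same r (vis-viva, a = a_t): v_t = √[μ(2/r − 1/a_t)] = 14.655 km/s.
Δv₂ = |v_t − v_c| = |14.655 − 20.733| = 6.078 km/s.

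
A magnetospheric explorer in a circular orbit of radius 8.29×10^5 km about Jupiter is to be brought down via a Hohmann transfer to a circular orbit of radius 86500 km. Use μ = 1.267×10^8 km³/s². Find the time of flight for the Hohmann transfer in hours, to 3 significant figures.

t = 24.0 hours

Semi-major axis of the transfer orbit: a_t = (8.290×10^5 + 86500)/2 = 4.5775×10^5 km.
By Kepler's third law the transfer-orbit period is T = 2π√(a_t³/μ), so t = T/2 = 86440 s.
Converting: 86440 s ÷ 3600 s/hour = 24.0 hours.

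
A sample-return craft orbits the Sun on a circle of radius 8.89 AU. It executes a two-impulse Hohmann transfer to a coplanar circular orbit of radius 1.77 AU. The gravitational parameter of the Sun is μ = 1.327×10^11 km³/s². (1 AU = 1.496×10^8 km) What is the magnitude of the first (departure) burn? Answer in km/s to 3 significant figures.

Δv₁ = 4.23 km/s

In km: r₁ = 8.89 × 1.496×10^8 = 1.329944×10^9 km; r₂ = 1.77 × 1.496×10^8 = 2.64792×10^8 km.
The Hohmann ellipse has a_t = (r₁ + r₂)/2 = 7.97368×10^8 km.
On the circular orbit at r = 1.329944×10^9 km, v_c = √(μ/r) = 9.989 km/s.
Transfer-orbit speed at the same r (vis-viva, a = a_t): v_t = √[μ(2/r − 1/a_t)] = 5.756 km/s.
Δv₁ = |v_t − v_c| = |5.756 − 9.989| = 4.233 km/s.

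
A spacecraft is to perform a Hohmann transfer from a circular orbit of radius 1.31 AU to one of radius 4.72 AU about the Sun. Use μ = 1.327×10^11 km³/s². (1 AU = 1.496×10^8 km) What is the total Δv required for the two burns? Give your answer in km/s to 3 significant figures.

Δv = 11.2 km/s

In km: r₁ = 1.31 × 1.496×10^8 = 1.95976×10^8 km; r₂ = 4.72 × 1.496×10^8 = 7.06112×10^8 km.
Semi-major axis of the transfer orbit: a_t = (1.95976×10^8 + 7.06112×10^8)/2 = 4.51044×10^8 km.
At r₁ the circular-orbit speed is v₁ = √(μ/r₁) = 26.0216 km/s.
On the transfer ellipse at r₁, vis-viva equation gives v_p = √[μ(2/r₁ − 1/a_t)] = 32.5583 km/s.
First burn Δv₁ = |v_p − v₁| = 6.537 km/s.
At r₂, v₂ = √(μ/r₂) = 13.70878 km/s.
Transfer-orbit speed at r₂: v_a = √[μ(2/r₂ − 1/a_t)] = 9.036300 km/s.
Second burn Δv₂ = |v₂ − v_a| = 4.672 km/s.
Δv = Δv₁ + Δv₂ = 6.537 + 4.672 = 11.21 km/s.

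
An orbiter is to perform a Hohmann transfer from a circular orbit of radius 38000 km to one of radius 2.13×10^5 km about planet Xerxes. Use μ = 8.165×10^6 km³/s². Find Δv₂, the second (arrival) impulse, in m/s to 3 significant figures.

Semi-major axis of the transfer orbit: a_t = (38000 + 2.130×10^5)/2 = 1.255×10^5 km.
Circular speed at r = 2.130×10^5 km: v_c = √(μ/r) = 6.191392 km/s.
Vis-viva on the transfer ellipse at r = 2.130×10^5 km gives v_t = √[μ(2/r − 1/a_t)] = 3.406891 km/s.
Δv₂ = |v_t − v_c| = |3.406891 − 6.191392| = 2.785 km/s.

Δv₂ = 2780 m/s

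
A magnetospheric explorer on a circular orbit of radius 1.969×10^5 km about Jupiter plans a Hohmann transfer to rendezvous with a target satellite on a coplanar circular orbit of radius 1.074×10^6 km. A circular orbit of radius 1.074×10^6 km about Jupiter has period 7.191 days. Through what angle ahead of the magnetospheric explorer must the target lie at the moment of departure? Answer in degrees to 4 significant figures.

From Kepler's third law T² = 4π²r³/μ at r = 1.074×10^6 km, T = 7.191 days = 7.191 × 86400 s = 6.213024×10^5 s: μ = 4π²r³/T² = 1.26697×10^8 km³/s².
The Hohmann ellipse has a_t = (r₁ + r₂)/2 = 6.3545×10^5 km.
Transfer time t = π√(a_t³/μ) = 1.4138×10^5 s.
The target's mean motion on its circular orbit is ω₂ = √(μ/r₂³) = 1.0113×10^-5 rad/s.
Angle swept by the target during transfer: ω₂·t = 1.4298 rad = 81.92°.
The magnetospheric explorer traverses 180° on the transfer ellipse, so the target must lead by 180° − 81.92° = 98.08°.

φ = 98.08°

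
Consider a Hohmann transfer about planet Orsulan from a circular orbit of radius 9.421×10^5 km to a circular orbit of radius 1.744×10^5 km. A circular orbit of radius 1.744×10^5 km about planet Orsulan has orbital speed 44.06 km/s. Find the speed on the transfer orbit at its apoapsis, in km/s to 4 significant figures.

From the circular-orbit relation v² = μ/r at r = 1.744×10^5 km: μ = v²r = (44.06)² × 1.744×10^5 = 3.38560×10^8 km³/s².
Semi-major axis of the transfer orbit: a_t = (9.421×10^5 + 1.744×10^5)/2 = 5.5825×10^5 km.
The apoapsis of the transfer ellipse is at r = 9.421×10^5 km.
Vis-viva: v = √[μ(2/r − 1/a_t)] = √[3.38560×10^8 × (2/9.421×10^5 − 1/5.5825×10^5)] = 10.60 km/s.

v = 10.60 km/s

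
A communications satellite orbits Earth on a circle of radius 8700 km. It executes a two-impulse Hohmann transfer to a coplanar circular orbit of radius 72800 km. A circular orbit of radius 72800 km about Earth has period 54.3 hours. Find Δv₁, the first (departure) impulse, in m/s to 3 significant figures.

From Kepler's third law T² = 4π²r³/μ at r = 72800 km, T = 54.3 hours = 54.3 × 3600 s = 1.9548×10^5 s: μ = 4π²r³/T² = 3.98611×10^5 km³/s².
The Hohmann ellipse has a_t = (r₁ + r₂)/2 = 40750 km.
Circular speed at r = 8700 km: v_c = √(μ/r) = 6.769 km/s.
Transfer-orbit speed at the same r (vis-viva, a = a_t): v_t = √[μ(2/r − 1/a_t)] = 9.047 km/s.
Δv₁ = |v_t − v_c| = |9.047 − 6.769| = 2.278 km/s.

Δv₁ = 2280 m/s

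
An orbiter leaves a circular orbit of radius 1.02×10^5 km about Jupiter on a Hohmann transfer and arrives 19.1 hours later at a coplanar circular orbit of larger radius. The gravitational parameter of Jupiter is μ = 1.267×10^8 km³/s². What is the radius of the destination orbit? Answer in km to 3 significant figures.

Transfer time t = 19.1 hours = 68760 s, and t = π√(a_t³/μ).
So a_t = (μ t²/π²)^(1/3) = (1.267×10^8 × (68760)² / π²)^(1/3) = 3.9299×10^5 km.
Since a_t = (r₁ + r₂)/2, r₂ = 2a_t − r₁ = 2×3.9299×10^5 − 1.020×10^5 = 6.8398×10^5 km.

r₂ = 6.84×10^5 km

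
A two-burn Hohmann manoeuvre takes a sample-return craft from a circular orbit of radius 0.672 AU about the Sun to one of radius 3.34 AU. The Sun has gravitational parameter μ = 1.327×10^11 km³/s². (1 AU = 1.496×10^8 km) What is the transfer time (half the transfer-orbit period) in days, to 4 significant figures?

In km: r₁ = 0.672 × 1.496×10^8 = 1.005312×10^8 km; r₂ = 3.34 × 1.496×10^8 = 4.99664×10^8 km.
Transfer-ellipse semi-major axis a_t = (r₁ + r₂)/2 = (1.005312×10^8 + 4.99664×10^8)/2 = 3.000976×10^8 km.
Transfer time t = π√(a_t³/μ) = π√((3.000976×10^8)³ / 1.327×10^11) = 4.483×10^7 s.
Converting: 4.483×10^7 s ÷ 86400 s/day = 518.9 days.

t = 518.9 days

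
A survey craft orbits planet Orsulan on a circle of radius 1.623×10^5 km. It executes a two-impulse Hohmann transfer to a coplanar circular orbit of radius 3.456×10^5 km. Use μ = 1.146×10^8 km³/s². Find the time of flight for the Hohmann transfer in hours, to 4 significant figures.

t = 10.43 hours

Semi-major axis of the transfer orbit: a_t = (1.623×10^5 + 3.456×10^5)/2 = 2.5395×10^5 km.
Half the transfer-orbit period gives t = π√(a_t³/μ) = 37560 s.
Converting: 37560 s ÷ 3600 s/hour = 10.43 hours.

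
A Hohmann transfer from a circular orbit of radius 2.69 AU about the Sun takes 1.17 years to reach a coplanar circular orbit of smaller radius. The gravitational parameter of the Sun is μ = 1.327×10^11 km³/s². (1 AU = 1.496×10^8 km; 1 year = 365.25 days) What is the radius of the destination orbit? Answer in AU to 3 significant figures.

r₂ = 0.835 AU

In km: r₁ = 2.69 × 1.496×10^8 = 4.02424×10^8 km.
Transfer time t = 1.17 years × 365.25 × 86400 s = 3.6922392×10^7 s, and t = π√(a_t³/μ).
So a_t = (μ t²/π²)^(1/3) = (1.327×10^11 × (3.6922392×10^7)² / π²)^(1/3) = 2.6366×10^8 km.
Since a_t = (r₁ + r₂)/2, r₂ = 2a_t − r₁ = 2×2.6366×10^8 − 4.02424×10^8 = 1.24896×10^8 km.
In AU: r₂ = 1.24896×10^8 / 1.496×10^8 = 0.835 AU.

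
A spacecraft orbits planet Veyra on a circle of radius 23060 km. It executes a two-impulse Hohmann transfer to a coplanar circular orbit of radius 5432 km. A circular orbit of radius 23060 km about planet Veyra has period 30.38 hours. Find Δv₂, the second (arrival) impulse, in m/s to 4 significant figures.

From Kepler's third law T² = 4π²r³/μ at r = 23060 km, T = 30.38 hours = 30.38 × 3600 s = 1.09368×10^5 s: μ = 4π²r³/T² = 40472.2 km³/s².
Semi-major axis of the transfer orbit: a_t = (23060 + 5432)/2 = 14246 km.
On the circular orbit at r = 5432 km, v_c = √(μ/r) = 2.7296 km/s.
Vis-viva on the transfer ellipse at r = 5432 km gives v_t = √[μ(2/r − 1/a_t)] = 3.4728 km/s.
Δv₂ = |v_t − v_c| = |3.4728 − 2.7296| = 0.7432 km/s.

Δv₂ = 743.2 m/s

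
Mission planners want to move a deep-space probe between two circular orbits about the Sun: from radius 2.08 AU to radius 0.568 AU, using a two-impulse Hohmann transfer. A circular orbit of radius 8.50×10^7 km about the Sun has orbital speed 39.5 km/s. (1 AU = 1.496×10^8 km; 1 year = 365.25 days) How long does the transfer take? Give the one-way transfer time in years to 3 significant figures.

From the circular-orbit relation v² = μ/r at r = 8.50×10^7 km: μ = v²r = (39.5)² × 8.50×10^7 = 1.32621×10^11 km³/s².
In km: r₁ = 2.08 × 1.496×10^8 = 3.11168×10^8 km; r₂ = 0.568 × 1.496×10^8 = 8.49728×10^7 km.
Semi-major axis of the transfer orbit: a_t = (3.11168×10^8 + 8.49728×10^7)/2 = 1.980704×10^8 km.
Half the transfer-orbit period gives t = π√(a_t³/μ) = 2.405×10^7 s.
Converting: 2.405×10^7 s ÷ 3.15576×10^7 s/year (365.25 × 86400) = 0.762 years.

t = 0.762 years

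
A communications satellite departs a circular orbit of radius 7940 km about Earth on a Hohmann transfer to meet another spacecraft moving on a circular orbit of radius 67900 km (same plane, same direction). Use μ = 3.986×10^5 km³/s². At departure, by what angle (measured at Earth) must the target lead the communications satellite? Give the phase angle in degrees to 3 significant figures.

Transfer-ellipse semi-major axis a_t = (r₁ + r₂)/2 = (7940 + 67900)/2 = 37920 km.
The half-period of the transfer ellipse is t = π√(a_t³/μ) = 36744 s.
The target's mean motion on its circular orbit is ω₂ = √(μ/r₂³) = 3.5683×10^-5 rad/s.
Angle swept by the target during transfer: ω₂·t = 1.3111 rad = 75.12°.
Arrival is 180° from departure on the ellipse, so φ = 180° − 75.12° = 105°.

φ = 105°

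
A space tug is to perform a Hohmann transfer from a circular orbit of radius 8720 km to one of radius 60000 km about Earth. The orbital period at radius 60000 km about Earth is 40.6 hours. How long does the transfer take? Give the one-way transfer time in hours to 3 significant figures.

From Kepler's third law T² = 4π²r³/μ at r = 60000 km, T = 40.6 hours = 40.6 × 3600 s = 1.4616×10^5 s: μ = 4π²r³/T² = 3.99169×10^5 km³/s².
The Hohmann ellipse has a_t = (r₁ + r₂)/2 = 34360 km.
Transfer time t = π√(a_t³/μ) = π√((34360)³ / 3.99169×10^5) = 31670 s.
Converting: 31670 s ÷ 3600 s/hour = 8.80 hours.

t = 8.80 hours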